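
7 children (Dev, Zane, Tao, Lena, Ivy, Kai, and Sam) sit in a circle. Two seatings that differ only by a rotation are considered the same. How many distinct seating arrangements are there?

720

Around a circle, 7 distinct people have 7!/7 = (6)! = 720 rotationally distinct seatings.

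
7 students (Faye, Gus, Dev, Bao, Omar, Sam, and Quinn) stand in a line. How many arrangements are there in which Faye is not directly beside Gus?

3600

Of the 7! = 5040 arrangements, those with Faye and Gus adjacent number 2 × 6! = 1440 (treat the pair as a block with 2 internal orders).
Complementary counting: 5040 − 1440 = 3600.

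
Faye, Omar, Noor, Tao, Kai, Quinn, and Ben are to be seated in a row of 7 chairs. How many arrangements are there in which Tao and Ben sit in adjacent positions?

Glue Tao and Ben into one block (2 internal orders), leaving 6 units to arrange in a row.
So the count is 2·(6)! = 1440.

1440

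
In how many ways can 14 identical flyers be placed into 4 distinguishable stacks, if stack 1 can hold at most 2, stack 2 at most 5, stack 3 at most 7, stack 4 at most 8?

Ignoring the caps, the number of non-negative solutions to x_1+…+x_4 = 14 is C(17,3) = 680.
Subtract solutions that violate a single cap (substitute x_i' = x_i − (cap_i+1)): x_1 ≥ 3 gives C(14,3) = 364; x_2 ≥ 6 gives C(11,3) = 165; x_3 ≥ 8 gives C(9,3) = 84; x_4 ≥ 9 gives C(8,3) = 56. Together 669.
Add back pairs where two caps are both exceeded: 56 + 20 + 10 + 1 + 0 + 0 = 87.
By inclusion–exclusion the count is 680 − 669 + 87 = 98.

98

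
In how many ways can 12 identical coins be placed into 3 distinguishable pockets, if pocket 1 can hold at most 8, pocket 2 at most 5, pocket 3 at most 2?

9

Ignoring the caps, the number of non-negative solutions to x_1+…+x_3 = 12 is C(14,2) = 91.
Subtract solutions that violate a single cap (substitute x_i' = x_i − (cap_i+1)): x_1 ≥ 9 gives C(5,2) = 10; x_2 ≥ 6 gives C(8,2) = 28; x_3 ≥ 3 gives C(11,2) = 55. Together 93.
Add back pairs where two caps are both exceeded: 0 + 1 + 10 = 11.
By inclusion–exclusion the count is 91 − 93 + 11 = 9.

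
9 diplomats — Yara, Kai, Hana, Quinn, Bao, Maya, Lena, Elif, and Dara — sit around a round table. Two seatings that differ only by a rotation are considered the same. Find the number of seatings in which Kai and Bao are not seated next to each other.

30240

All circular seatings of 9 people number (8)! = 40320.
Those with Kai next to Bao: fuse the pair into one unit and seat 8 units around a circle — 2·(7)! = 10080.
Subtracting, 40320 − 10080 = 30240.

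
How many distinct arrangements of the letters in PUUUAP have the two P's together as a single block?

Treat the 2 copies of P as a single block. The multiset to arrange is then {PP, A, U, U, U}, 5 items in all.
That gives (5)!/(3!) = 20 arrangements.

20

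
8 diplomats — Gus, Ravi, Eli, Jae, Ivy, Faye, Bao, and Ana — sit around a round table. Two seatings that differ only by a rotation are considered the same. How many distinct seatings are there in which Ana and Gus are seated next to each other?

Glue Ana and Gus into a block (2 internal orders). Seating 7 units around a circle gives (6)! arrangements.
So 2 × (6)! = 2 × 720 = 1440.

1440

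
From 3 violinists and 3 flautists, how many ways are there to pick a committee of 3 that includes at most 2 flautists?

19

Split by how many flautists are chosen (0 through 2).
Sum: C(3,0)·C(3,3) + C(3,1)·C(3,2) + C(3,2)·C(3,1) = 1 + 9 + 9 = 19.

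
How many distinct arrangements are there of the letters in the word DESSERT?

1260

DESSERT has 7 letters with E appearing twice and S appearing twice.
So there are 7! / (2!·2!) = 1260 distinguishable arrangements.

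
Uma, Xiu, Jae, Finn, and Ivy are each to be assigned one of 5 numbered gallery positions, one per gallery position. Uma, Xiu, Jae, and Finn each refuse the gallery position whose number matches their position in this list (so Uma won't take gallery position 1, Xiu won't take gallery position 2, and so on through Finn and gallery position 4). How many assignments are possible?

53

Let Aᵢ (for 1 ≤ i ≤ 4) be the placements that put person i in their forbidden gallery position. Any j of these fix j positions, leaving (5−j)! ways to fill the rest, and there are C(4,j) ways to pick which j.
By inclusion–exclusion, the number of valid placements is Σ_{j=0}^{4} (−1)^j C(4,j)·(5−j)!.
Computing: 120 − 96 + 36 − 8 + 1 = 53.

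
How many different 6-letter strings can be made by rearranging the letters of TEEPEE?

The 6 letters of TEEPEE have repeats: E appearing 4 times.
The number of distinct arrangements is 6!/(4!) = 720/24 = 30.

30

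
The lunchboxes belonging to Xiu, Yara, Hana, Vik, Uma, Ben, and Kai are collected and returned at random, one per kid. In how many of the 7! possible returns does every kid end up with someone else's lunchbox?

1854

This is the derangement count D_7: permutations of 7 items with no fixed point.
By inclusion–exclusion this is Σ_{j=0}^{7} (−1)^j C(7,j)·(7−j)!.
Computing: 5040 − 5040 + 2520 − 840 + 210 − 42 + 7 − 1 = 1854.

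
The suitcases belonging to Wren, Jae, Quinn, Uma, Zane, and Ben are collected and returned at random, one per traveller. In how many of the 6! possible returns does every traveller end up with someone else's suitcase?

Count assignments avoiding every fixed point. For any j of the 6 travellers fixed to their own suitcase, the other 6−j can be arranged in (6−j)! ways.
By inclusion–exclusion this is Σ_{j=0}^{6} (−1)^j C(6,j)·(6−j)!.
Computing: 720 − 720 + 360 − 120 + 30 − 6 + 1 = 265.

265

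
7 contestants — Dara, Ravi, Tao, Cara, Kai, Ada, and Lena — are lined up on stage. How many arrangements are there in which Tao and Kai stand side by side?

Treat {Tao, Kai} as a single unit. There are 6 units to order, and the pair itself can be ordered 2 ways.
So the count is 2·(6)! = 1440.

1440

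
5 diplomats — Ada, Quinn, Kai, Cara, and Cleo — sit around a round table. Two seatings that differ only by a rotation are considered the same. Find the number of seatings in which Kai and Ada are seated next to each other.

12

Treat {Kai, Ada} as one unit (2 internal orders) and seat the resulting 4 units around the table: (3)! circular arrangements.
So 2 × (3)! = 2 × 6 = 12.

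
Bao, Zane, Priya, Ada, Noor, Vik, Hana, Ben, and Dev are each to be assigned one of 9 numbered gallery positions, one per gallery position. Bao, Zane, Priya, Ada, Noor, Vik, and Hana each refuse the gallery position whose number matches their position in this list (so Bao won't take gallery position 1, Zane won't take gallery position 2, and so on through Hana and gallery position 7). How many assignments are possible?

165016

Let Aᵢ (for 1 ≤ i ≤ 7) be the placements that put person i in their forbidden gallery position. Any j of these fix j positions, leaving (9−j)! ways to fill the rest, and there are C(7,j) ways to pick which j.
By inclusion–exclusion, the number of valid placements is Σ_{j=0}^{7} (−1)^j C(7,j)·(9−j)!.
Computing: 362880 − 282240 + 105840 − 25200 + 4200 − 504 + 42 − 2 = 165016.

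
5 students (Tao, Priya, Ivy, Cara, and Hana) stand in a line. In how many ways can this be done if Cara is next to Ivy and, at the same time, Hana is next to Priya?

24

Treat {Cara,Ivy} as one block (2 orders) and {Hana,Priya} as another (2 orders).
That leaves 3 units to arrange: 2 × 2 × 3! = 4 × 6 = 24.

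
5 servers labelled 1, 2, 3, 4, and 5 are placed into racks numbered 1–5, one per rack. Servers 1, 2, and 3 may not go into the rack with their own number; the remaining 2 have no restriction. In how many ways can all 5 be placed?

Let Aᵢ (for i ∈ {1, 2, 3}) be the placements that put server i in its forbidden rack. Any j of these fix j positions, leaving (5−j)! ways to fill the rest, and there are C(3,j) ways to pick which j.
By inclusion–exclusion, the number of valid placements is Σ_{j=0}^{3} (−1)^j C(3,j)·(5−j)!.
Computing: 120 − 72 + 18 − 2 = 64.

64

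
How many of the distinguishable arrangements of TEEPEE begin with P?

5

With the first slot taken by P, it remains to arrange the other 5 letters (TEEEE).
Those 5 letters have E appearing 4 times, giving (5)!/(4!) = 5.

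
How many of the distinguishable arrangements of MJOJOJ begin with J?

30

With the first slot taken by J, it remains to arrange the other 5 letters (MOJOJ).
Those 5 letters have J appearing twice and O appearing twice, giving (5)!/(2!·2!) = 30.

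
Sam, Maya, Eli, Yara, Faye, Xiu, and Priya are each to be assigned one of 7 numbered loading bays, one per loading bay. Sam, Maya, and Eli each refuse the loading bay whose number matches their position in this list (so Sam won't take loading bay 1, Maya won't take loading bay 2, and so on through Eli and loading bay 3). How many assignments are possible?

Let Aᵢ (for i ∈ {1, 2, 3}) be the placements that put person i in their forbidden loading bay. Any j of these fix j positions, leaving (7−j)! ways to fill the rest, and there are C(3,j) ways to pick which j.
By inclusion–exclusion, the number of valid placements is Σ_{j=0}^{3} (−1)^j C(3,j)·(7−j)!.
Computing: 5040 − 2160 + 360 − 24 = 3216.

3216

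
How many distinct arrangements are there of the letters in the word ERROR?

20

The 5 letters of ERROR have repeats: R appearing 3 times.
So there are 5! / (3!) = 20 distinguishable arrangements.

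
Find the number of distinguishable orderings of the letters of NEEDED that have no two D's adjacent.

40

There are 6!/(3!·2!) = 60 arrangements of NEEDED in total.
If the two D's are adjacent, glue them into one block, leaving 5 items to arrange: (5)!/(3!) = 20 ways.
Hence 60 − 20 = 40.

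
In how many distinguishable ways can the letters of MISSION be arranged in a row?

1260

MISSION has 7 letters with I appearing twice and S appearing twice.
So there are 7! / (2!·2!) = 1260 distinguishable arrangements.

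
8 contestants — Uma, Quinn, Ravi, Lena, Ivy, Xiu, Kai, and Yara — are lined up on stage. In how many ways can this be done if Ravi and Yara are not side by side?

Of the 8! = 40320 arrangements, those with Ravi and Yara adjacent number 2 × 7! = 10080 (treat the pair as a block with 2 internal orders).
Complementary counting: 40320 − 10080 = 30240.

30240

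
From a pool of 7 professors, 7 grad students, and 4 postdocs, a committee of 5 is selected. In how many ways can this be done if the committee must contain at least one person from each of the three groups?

With no constraint there are C(18,5) = 8568 possible selections.
Subtract selections that omit an entire group: no professors → C(11,5) = 462; no grad students → C(11,5) = 462; no postdocs → C(14,5) = 2002.
Add back selections omitting two groups (i.e. drawn from a single group): C(7,5) + C(7,5) + C(4,5) = 42.
By inclusion–exclusion: 8568 − 2926 + 42 = 5684.

5684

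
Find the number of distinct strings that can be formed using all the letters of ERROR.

20

Letter multiplicities in ERROR: E×1, O×1, R×3.
The number of distinct arrangements is 5!/(3!) = 120/6 = 20.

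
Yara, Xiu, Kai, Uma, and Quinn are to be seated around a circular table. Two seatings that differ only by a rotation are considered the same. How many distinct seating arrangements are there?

24

Fix one person's seat to break rotational symmetry; the remaining 4 people can be arranged in (4)! = 24 ways.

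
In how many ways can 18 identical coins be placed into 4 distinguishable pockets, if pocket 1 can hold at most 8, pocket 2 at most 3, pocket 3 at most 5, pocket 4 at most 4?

10

Ignoring the caps, the number of non-negative solutions to x_1+…+x_4 = 18 is C(21,3) = 1330.
Subtract solutions that violate a single cap (substitute x_i' = x_i − (cap_i+1)): x_1 ≥ 9 gives C(12,3) = 220; x_2 ≥ 4 gives C(17,3) = 680; x_3 ≥ 6 gives C(15,3) = 455; x_4 ≥ 5 gives C(16,3) = 560. Together 1915.
Add back pairs where two caps are both exceeded: 56 + 20 + 35 + 165 + 220 + 120 = 616.
Subtract triples: 0 + 1 + 0 + 20 = 21.
By inclusion–exclusion the count is 1330 − 1915 + 616 − 21 = 10.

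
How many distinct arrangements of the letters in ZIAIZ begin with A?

6

Fix A in the first position and arrange the remaining 4 letters.
Those 4 letters have I appearing twice and Z appearing twice, giving (4)!/(2!·2!) = 6.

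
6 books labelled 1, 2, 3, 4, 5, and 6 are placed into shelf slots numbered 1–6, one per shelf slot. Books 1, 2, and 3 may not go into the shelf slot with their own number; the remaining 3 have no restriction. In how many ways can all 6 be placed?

Let Aᵢ (for i ∈ {1, 2, 3}) be the placements that put book i in its forbidden shelf slot. Any j of these fix j positions, leaving (6−j)! ways to fill the rest, and there are C(3,j) ways to pick which j.
By inclusion–exclusion, the number of valid placements is Σ_{j=0}^{3} (−1)^j C(3,j)·(6−j)!.
Computing: 720 − 360 + 72 − 6 = 426.

426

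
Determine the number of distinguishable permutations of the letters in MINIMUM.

420

Letter multiplicities in MINIMUM: I×2, M×3, N×1, U×1.
Dividing 7! = 5040 by 3!·2! = 12 for the repeated letters gives 420.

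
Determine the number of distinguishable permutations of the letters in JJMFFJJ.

JJMFFJJ has 7 letters with F appearing twice and J appearing 4 times.
The number of distinct arrangements is 7!/(4!·2!) = 5040/48 = 105.

105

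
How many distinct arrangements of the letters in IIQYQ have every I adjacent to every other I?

Treat the 2 copies of I as a single block. The multiset to arrange is then {II, Q, Q, Y}, 4 items in all.
That gives (4)!/(2!) = 12 arrangements.

12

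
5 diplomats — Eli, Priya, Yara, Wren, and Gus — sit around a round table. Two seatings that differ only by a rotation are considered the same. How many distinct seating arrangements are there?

Fix one person's seat to break rotational symmetry; the remaining 4 people can be arranged in (4)! = 24 ways.

24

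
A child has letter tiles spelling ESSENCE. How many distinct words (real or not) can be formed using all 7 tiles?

Letter multiplicities in ESSENCE: C×1, E×3, N×1, S×2.
Dividing 7! = 5040 by 3!·2! = 12 for the repeated letters gives 420.

420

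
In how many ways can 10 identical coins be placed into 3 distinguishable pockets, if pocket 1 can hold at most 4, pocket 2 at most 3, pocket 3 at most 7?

Without the upper bounds there are C(12,2) = 66 ways to split 10 among 3 pockets.
Subtract solutions that violate a single cap (substitute x_i' = x_i − (cap_i+1)): x_1 ≥ 5 gives C(7,2) = 21; x_2 ≥ 4 gives C(8,2) = 28; x_3 ≥ 8 gives C(4,2) = 6. Together 55.
Add back pairs where two caps are both exceeded: 3 + 0 + 0 = 3.
By inclusion–exclusion the count is 66 − 55 + 3 = 14.

14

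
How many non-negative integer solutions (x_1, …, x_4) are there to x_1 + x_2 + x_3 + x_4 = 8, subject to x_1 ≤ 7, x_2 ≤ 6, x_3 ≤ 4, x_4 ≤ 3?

105

Without the upper bounds there are C(11,3) = 165 ways to split 8 among 4 variables.
Subtract solutions that violate a single cap (substitute x_i' = x_i − (cap_i+1)): x_1 ≥ 8 gives C(3,3) = 1; x_2 ≥ 7 gives C(4,3) = 4; x_3 ≥ 5 gives C(6,3) = 20; x_4 ≥ 4 gives C(7,3) = 35. Together 60.
No two caps can be exceeded simultaneously, so the pair terms are all 0.
By inclusion–exclusion the count is 165 − 60 + 0 = 105.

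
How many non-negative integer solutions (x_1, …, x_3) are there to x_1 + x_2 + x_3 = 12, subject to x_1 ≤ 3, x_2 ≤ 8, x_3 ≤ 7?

22

By stars and bars, unrestricted non-negative solutions to x_1+…+x_3 = 12 number C(12+2,2) = 91.
Subtract solutions that violate a single cap (substitute x_i' = x_i − (cap_i+1)): x_1 ≥ 4 gives C(10,2) = 45; x_2 ≥ 9 gives C(5,2) = 10; x_3 ≥ 8 gives C(6,2) = 15. Together 70.
Add back pairs where two caps are both exceeded: 0 + 1 + 0 = 1.
By inclusion–exclusion the count is 91 − 70 + 1 = 22.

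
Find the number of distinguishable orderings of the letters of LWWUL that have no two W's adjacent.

There are 5!/(2!·2!) = 30 arrangements of LWWUL in total.
If the two W's are adjacent, glue them into one block, leaving 4 items to arrange: (4)!/(2!) = 12 ways.
Subtracting, 30 − 12 = 18 arrangements keep the W's apart.

18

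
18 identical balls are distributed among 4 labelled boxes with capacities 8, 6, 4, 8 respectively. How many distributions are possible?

141

Without the upper bounds there are C(21,3) = 1330 ways to split 18 among 4 boxes.
Subtract solutions that violate a single cap (substitute x_i' = x_i − (cap_i+1)): x_1 ≥ 9 gives C(12,3) = 220; x_2 ≥ 7 gives C(14,3) = 364; x_3 ≥ 5 gives C(16,3) = 560; x_4 ≥ 9 gives C(12,3) = 220. Together 1364.
Add back pairs where two caps are both exceeded: 10 + 35 + 1 + 84 + 10 + 35 = 175.
By inclusion–exclusion the count is 1330 − 1364 + 175 = 141.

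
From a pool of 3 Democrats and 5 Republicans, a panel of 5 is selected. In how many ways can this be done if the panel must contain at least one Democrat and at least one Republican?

Unrestricted: C(8,5) = 56 ways to pick any 5 of the 8.
Selections missing a whole group: no Democrats → C(5,5) = 1; no Republicans → C(3,5) = 0.
Both groups omitted at once is impossible, so 56 − 1 = 55.

55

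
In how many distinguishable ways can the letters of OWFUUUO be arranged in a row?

420

The 7 letters of OWFUUUO have repeats: O appearing twice and U appearing 3 times.
The number of distinct arrangements is 7!/(3!·2!) = 5040/12 = 420.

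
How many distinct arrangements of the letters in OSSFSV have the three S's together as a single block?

24

Treat the 3 copies of S as a single block. The multiset to arrange is then {SSS, F, O, V}, 4 items in all.
All 4 items are distinct, so there are (4)! = 24 arrangements.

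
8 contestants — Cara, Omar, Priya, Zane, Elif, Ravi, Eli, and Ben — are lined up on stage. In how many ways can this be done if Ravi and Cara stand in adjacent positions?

Place the 6 others and the Ravi-Cara pair as 7 objects in a line; the pair has 2 internal arrangements.
So the count is 2·(7)! = 10080.

10080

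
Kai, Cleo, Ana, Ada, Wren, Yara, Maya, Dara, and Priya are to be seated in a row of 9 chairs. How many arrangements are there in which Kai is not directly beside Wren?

282240

Of the 9! = 362880 arrangements, those with Kai and Wren adjacent number 2 × 8! = 80640 (treat the pair as a block with 2 internal orders).
Complementary counting: 362880 − 80640 = 282240.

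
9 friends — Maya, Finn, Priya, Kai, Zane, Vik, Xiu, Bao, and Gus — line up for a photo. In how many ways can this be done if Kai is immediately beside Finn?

Glue Kai and Finn into one block (2 internal orders), leaving 8 units to arrange in a row.
So the count is 2·(8)! = 80640.

80640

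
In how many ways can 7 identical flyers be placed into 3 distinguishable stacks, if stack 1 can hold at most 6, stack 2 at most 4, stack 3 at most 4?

Ignoring the caps, the number of non-negative solutions to x_1+…+x_3 = 7 is C(9,2) = 36.
Subtract solutions that violate a single cap (substitute x_i' = x_i − (cap_i+1)): x_1 ≥ 7 gives C(2,2) = 1; x_2 ≥ 5 gives C(4,2) = 6; x_3 ≥ 5 gives C(4,2) = 6. Together 13.
No two caps can be exceeded simultaneously, so the pair terms are all 0.
By inclusion–exclusion the count is 36 − 13 + 0 = 23.

23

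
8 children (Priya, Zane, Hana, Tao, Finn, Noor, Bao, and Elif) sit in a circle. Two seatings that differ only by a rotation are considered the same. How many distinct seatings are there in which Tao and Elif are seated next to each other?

1440

Glue Tao and Elif into a block (2 internal orders). Seating 7 units around a circle gives (6)! arrangements.
So 2 × (6)! = 2 × 720 = 1440.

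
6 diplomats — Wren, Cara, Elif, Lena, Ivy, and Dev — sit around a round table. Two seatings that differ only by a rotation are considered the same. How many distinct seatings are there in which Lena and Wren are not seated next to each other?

72

All circular seatings of 6 people number (5)! = 120.
Seatings with Lena beside Wren: treat them as a block with 2 internal orders, giving 2 × (4)! = 48.
Subtracting, 120 − 48 = 72.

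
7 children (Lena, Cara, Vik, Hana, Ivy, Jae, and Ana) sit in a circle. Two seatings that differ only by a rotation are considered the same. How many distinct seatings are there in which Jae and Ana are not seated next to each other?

480

Without the restriction there are (6)! = 720 seatings.
Seatings with Jae beside Ana: treat them as a block with 2 internal orders, giving 2 × (5)! = 240.
Subtracting, 720 − 240 = 480.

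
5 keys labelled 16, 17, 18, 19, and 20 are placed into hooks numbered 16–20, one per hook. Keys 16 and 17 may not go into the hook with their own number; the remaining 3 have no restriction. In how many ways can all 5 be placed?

78

Let Aᵢ (for i ∈ {16, 17}) be the placements that put key i in its forbidden hook. Any j of these fix j positions, leaving (5−j)! ways to fill the rest, and there are C(2,j) ways to pick which j.
By inclusion–exclusion, the number of valid placements is Σ_{j=0}^{2} (−1)^j C(2,j)·(5−j)!.
Computing: 120 − 48 + 6 = 78.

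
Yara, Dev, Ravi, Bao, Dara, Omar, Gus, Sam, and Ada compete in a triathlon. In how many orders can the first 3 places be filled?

504

There are 9 choices for 1st place, 8 for 2nd, and 7 for 3rd.
That gives 9 × 8 × 7 = 504.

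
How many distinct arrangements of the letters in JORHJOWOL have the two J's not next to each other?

Total arrangements of JORHJOWOL: 9!/(3!·2!) = 30240.
If the two J's are adjacent, glue them into one block, leaving 8 items to arrange: (8)!/(3!) = 6720 ways.
Hence 30240 − 6720 = 23520.

23520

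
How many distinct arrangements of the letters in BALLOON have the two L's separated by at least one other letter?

900

There are 7!/(2!·2!) = 1260 arrangements of BALLOON in total.
If the two L's are adjacent, glue them into one block, leaving 6 items to arrange: (6)!/(2!) = 360 ways.
Subtracting, 1260 − 360 = 900 arrangements keep the L's apart.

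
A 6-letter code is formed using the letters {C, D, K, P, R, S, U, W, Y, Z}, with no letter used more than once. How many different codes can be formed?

Choose and order 6 of the 10 symbols: the first letter has 10 options, the next 9, and so on down to 5.
10 × 9 × 8 × 7 × 6 × 5 = 151200.

151200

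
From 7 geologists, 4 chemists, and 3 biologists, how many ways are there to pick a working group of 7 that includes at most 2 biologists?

3102

Split by how many biologists are chosen (0 through 2).
Sum: C(3,0)·C(11,7) + C(3,1)·C(11,6) + C(3,2)·C(11,5) = 330 + 1386 + 1386 = 3102.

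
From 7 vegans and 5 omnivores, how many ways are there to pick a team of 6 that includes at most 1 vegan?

Split by how many vegans are chosen (0 through 1).
Sum: C(7,0)·C(5,6) + C(7,1)·C(5,5) = 0 + 7 = 7.

7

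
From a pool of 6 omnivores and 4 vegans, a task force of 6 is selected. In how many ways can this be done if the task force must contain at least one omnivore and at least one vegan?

209

With no constraint there are C(10,6) = 210 possible selections.
Selections missing a whole group: no omnivores → C(4,6) = 0; no vegans → C(6,6) = 1.
Both groups omitted at once is impossible, so 210 − 1 = 209.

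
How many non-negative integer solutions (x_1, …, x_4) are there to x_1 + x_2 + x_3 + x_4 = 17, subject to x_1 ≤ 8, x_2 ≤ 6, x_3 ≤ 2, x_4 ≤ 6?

Ignoring the caps, the number of non-negative solutions to x_1+…+x_4 = 17 is C(20,3) = 1140.
Subtract solutions that violate a single cap (substitute x_i' = x_i − (cap_i+1)): x_1 ≥ 9 gives C(11,3) = 165; x_2 ≥ 7 gives C(13,3) = 286; x_3 ≥ 3 gives C(17,3) = 680; x_4 ≥ 7 gives C(13,3) = 286. Together 1417.
Add back pairs where two caps are both exceeded: 4 + 56 + 4 + 120 + 20 + 120 = 324.
Subtract triples: 0 + 0 + 0 + 1 = 1.
By inclusion–exclusion the count is 1140 − 1417 + 324 − 1 = 46.

46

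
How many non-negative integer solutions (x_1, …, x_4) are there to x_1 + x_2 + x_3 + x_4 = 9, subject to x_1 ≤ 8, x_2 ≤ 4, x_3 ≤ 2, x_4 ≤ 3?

59

By stars and bars, unrestricted non-negative solutions to x_1+…+x_4 = 9 number C(9+3,3) = 220.
Subtract solutions that violate a single cap (substitute x_i' = x_i − (cap_i+1)): x_1 ≥ 9 gives C(3,3) = 1; x_2 ≥ 5 gives C(7,3) = 35; x_3 ≥ 3 gives C(9,3) = 84; x_4 ≥ 4 gives C(8,3) = 56. Together 176.
Add back pairs where two caps are both exceeded: 0 + 0 + 0 + 4 + 1 + 10 = 15.
By inclusion–exclusion the count is 220 − 176 + 15 = 59.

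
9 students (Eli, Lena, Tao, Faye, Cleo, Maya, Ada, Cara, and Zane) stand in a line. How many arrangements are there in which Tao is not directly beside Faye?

Of the 9! = 362880 arrangements, those with Tao and Faye adjacent number 2 × 8! = 80640 (treat the pair as a block with 2 internal orders).
So 362880 − 80640 = 282240 arrangements keep them apart.

282240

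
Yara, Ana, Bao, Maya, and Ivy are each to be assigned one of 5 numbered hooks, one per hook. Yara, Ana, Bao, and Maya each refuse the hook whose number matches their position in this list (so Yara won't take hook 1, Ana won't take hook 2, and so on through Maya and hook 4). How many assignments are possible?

53

Let Aᵢ (for 1 ≤ i ≤ 4) be the placements that put person i in their forbidden hook. Any j of these fix j positions, leaving (5−j)! ways to fill the rest, and there are C(4,j) ways to pick which j.
By inclusion–exclusion, the number of valid placements is Σ_{j=0}^{4} (−1)^j C(4,j)·(5−j)!.
Computing: 120 − 96 + 36 − 8 + 1 = 53.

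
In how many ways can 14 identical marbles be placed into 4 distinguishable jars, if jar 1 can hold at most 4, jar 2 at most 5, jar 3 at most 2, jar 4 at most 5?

10

By stars and bars, unrestricted non-negative solutions to x_1+…+x_4 = 14 number C(14+3,3) = 680.
Subtract solutions that violate a single cap (substitute x_i' = x_i − (cap_i+1)): x_1 ≥ 5 gives C(12,3) = 220; x_2 ≥ 6 gives C(11,3) = 165; x_3 ≥ 3 gives C(14,3) = 364; x_4 ≥ 6 gives C(11,3) = 165. Together 914.
Add back pairs where two caps are both exceeded: 20 + 84 + 20 + 56 + 10 + 56 = 246.
Subtract triples: 1 + 0 + 1 + 0 = 2.
By inclusion–exclusion the count is 680 − 914 + 246 − 2 = 10.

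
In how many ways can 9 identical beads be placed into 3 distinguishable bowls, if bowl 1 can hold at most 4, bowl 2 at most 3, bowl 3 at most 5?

By stars and bars, unrestricted non-negative solutions to x_1+…+x_3 = 9 number C(9+2,2) = 55.
Subtract solutions that violate a single cap (substitute x_i' = x_i − (cap_i+1)): x_1 ≥ 5 gives C(6,2) = 15; x_2 ≥ 4 gives C(7,2) = 21; x_3 ≥ 6 gives C(5,2) = 10. Together 46.
Add back pairs where two caps are both exceeded: 1 + 0 + 0 = 1.
By inclusion–exclusion the count is 55 − 46 + 1 = 10.

10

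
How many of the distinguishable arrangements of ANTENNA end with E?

With the last slot taken by E, it remains to arrange the other 6 letters (ANTNNA).
Those 6 letters have A appearing twice and N appearing 3 times, giving (6)!/(3!·2!) = 60.

60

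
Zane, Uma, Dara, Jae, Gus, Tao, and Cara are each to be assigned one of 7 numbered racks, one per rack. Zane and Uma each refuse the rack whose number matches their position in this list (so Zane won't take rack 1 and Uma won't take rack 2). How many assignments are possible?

Let Aᵢ (for i ∈ {1, 2}) be the placements that put person i in their forbidden rack. Any j of these fix j positions, leaving (7−j)! ways to fill the rest, and there are C(2,j) ways to pick which j.
By inclusion–exclusion, the number of valid placements is Σ_{j=0}^{2} (−1)^j C(2,j)·(7−j)!.
Computing: 5040 − 1440 + 120 = 3720.

3720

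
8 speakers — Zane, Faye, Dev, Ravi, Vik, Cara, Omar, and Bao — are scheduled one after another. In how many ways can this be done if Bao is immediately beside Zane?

10080

Glue Bao and Zane into one block (2 internal orders), leaving 7 units to arrange in a row.
So the count is 2·(7)! = 10080.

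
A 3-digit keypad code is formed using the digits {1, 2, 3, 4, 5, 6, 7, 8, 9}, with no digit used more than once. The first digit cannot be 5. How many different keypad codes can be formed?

The first digit has 9−1 = 8 choices (anything except 5).
The remaining 2 digits are filled from the other 8 symbols without repetition: 8 × 7 = 56.
Total: 8 × 56 = 448.

448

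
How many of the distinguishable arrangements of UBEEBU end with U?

Fix U in the last position and arrange the remaining 5 letters.
Those 5 letters have B appearing twice and E appearing twice, giving (5)!/(2!·2!) = 30.

30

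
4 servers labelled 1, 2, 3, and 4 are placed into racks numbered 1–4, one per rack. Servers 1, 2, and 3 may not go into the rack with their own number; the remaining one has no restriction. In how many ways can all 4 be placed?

Let Aᵢ (for i ∈ {1, 2, 3}) be the placements that put server i in its forbidden rack. Any j of these fix j positions, leaving (4−j)! ways to fill the rest, and there are C(3,j) ways to pick which j.
By inclusion–exclusion, the number of valid placements is Σ_{j=0}^{3} (−1)^j C(3,j)·(4−j)!.
Computing: 24 − 18 + 6 − 1 = 11.

11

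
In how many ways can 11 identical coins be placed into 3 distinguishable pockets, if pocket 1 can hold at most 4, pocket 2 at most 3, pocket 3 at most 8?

14

By stars and bars, unrestricted non-negative solutions to x_1+…+x_3 = 11 number C(11+2,2) = 78.
Subtract solutions that violate a single cap (substitute x_i' = x_i − (cap_i+1)): x_1 ≥ 5 gives C(8,2) = 28; x_2 ≥ 4 gives C(9,2) = 36; x_3 ≥ 9 gives C(4,2) = 6. Together 70.
Add back pairs where two caps are both exceeded: 6 + 0 + 0 = 6.
By inclusion–exclusion the count is 78 − 70 + 6 = 14.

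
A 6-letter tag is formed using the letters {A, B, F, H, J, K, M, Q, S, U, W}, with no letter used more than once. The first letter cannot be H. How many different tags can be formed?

302400

The first letter has 11−1 = 10 choices (anything except H).
The remaining 5 letters are filled from the other 10 symbols without repetition: 10 × 9 × 8 × 7 × 6 = 30240.
Total: 10 × 30240 = 302400.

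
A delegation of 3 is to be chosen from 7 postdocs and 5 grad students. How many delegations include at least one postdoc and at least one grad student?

With no constraint there are C(12,3) = 220 possible selections.
Subtract selections that omit an entire group: no postdocs → C(5,3) = 10; no grad students → C(7,3) = 35.
Both groups omitted at once is impossible, so 220 − 45 = 175.

175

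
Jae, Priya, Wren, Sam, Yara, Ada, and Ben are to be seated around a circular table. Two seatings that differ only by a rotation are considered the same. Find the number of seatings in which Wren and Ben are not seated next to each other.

480

All circular seatings of 7 people number (6)! = 720.
Seatings with Wren beside Ben: treat them as a block with 2 internal orders, giving 2 × (5)! = 240.
Subtracting, 720 − 240 = 480.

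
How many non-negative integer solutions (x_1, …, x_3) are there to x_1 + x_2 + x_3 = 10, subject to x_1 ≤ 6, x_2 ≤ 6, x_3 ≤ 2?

12

By stars and bars, unrestricted non-negative solutions to x_1+…+x_3 = 10 number C(10+2,2) = 66.
Subtract solutions that violate a single cap (substitute x_i' = x_i − (cap_i+1)): x_1 ≥ 7 gives C(5,2) = 10; x_2 ≥ 7 gives C(5,2) = 10; x_3 ≥ 3 gives C(9,2) = 36. Together 56.
Add back pairs where two caps are both exceeded: 0 + 1 + 1 = 2.
By inclusion–exclusion the count is 66 − 56 + 2 = 12.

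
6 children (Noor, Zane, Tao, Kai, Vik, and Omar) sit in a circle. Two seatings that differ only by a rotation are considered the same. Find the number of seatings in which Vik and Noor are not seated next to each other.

All circular seatings of 6 people number (5)! = 120.
Those with Vik next to Noor: fuse the pair into one unit and seat 5 units around a circle — 2·(4)! = 48.
Subtracting, 120 − 48 = 72.

72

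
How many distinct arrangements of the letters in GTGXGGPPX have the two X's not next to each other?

2940

Total arrangements of GTGXGGPPX: 9!/(4!·2!·2!) = 3780.
If the two X's are adjacent, glue them into one block, leaving 8 items to arrange: (8)!/(4!·2!) = 840 ways.
Subtracting, 3780 − 840 = 2940 arrangements keep the X's apart.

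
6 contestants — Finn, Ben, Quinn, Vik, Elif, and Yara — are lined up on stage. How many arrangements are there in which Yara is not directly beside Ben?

Of the 6! = 720 arrangements, those with Yara and Ben adjacent number 2 × 5! = 240 (treat the pair as a block with 2 internal orders).
So 720 − 240 = 480 arrangements keep them apart.

480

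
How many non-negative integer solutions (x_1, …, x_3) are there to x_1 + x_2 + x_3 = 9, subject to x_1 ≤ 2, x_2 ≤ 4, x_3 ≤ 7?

By stars and bars, unrestricted non-negative solutions to x_1+…+x_3 = 9 number C(9+2,2) = 55.
Subtract solutions that violate a single cap (substitute x_i' = x_i − (cap_i+1)): x_1 ≥ 3 gives C(8,2) = 28; x_2 ≥ 5 gives C(6,2) = 15; x_3 ≥ 8 gives C(3,2) = 3. Together 46.
Add back pairs where two caps are both exceeded: 3 + 0 + 0 = 3.
By inclusion–exclusion the count is 55 − 46 + 3 = 12.

12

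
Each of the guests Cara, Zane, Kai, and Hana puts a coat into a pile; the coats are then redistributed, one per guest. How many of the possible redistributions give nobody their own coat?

Count assignments avoiding every fixed point. For any j of the 4 guests fixed to their own coat, the other 4−j can be arranged in (4−j)! ways.
By inclusion–exclusion this is Σ_{j=0}^{4} (−1)^j C(4,j)·(4−j)!.
Computing: 24 − 24 + 12 − 4 + 1 = 9.

9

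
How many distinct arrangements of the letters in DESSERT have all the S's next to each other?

360

Treat the 2 copies of S as a single block. The multiset to arrange is then {SS, D, E, E, R, T}, 6 items in all.
That gives (6)!/(2!) = 360 arrangements.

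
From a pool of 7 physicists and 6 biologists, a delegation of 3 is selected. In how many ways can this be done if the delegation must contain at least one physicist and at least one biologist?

With no constraint there are C(13,3) = 286 possible selections.
Selections missing a whole group: no physicists → C(6,3) = 20; no biologists → C(7,3) = 35.
Both groups omitted at once is impossible, so 286 − 55 = 231.

231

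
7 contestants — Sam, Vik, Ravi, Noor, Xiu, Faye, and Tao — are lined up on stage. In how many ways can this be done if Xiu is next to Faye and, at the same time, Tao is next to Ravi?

Treat {Xiu,Faye} as one block (2 orders) and {Tao,Ravi} as another (2 orders).
That leaves 5 units to arrange: 2 × 2 × 5! = 4 × 120 = 480.

480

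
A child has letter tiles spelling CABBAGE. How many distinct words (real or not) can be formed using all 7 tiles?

1260

Letter multiplicities in CABBAGE: A×2, B×2, C×1, E×1, G×1.
Dividing 7! = 5040 by 2!·2! = 4 for the repeated letters gives 1260.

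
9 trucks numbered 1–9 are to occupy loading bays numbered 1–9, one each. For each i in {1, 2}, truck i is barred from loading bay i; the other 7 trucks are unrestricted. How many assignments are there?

Let Aᵢ (for i ∈ {1, 2}) be the placements that put truck i in its forbidden loading bay. Any j of these fix j positions, leaving (9−j)! ways to fill the rest, and there are C(2,j) ways to pick which j.
By inclusion–exclusion, the number of valid placements is Σ_{j=0}^{2} (−1)^j C(2,j)·(9−j)!.
Computing: 362880 − 80640 + 5040 = 287280.

287280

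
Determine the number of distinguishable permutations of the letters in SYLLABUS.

The 8 letters of SYLLABUS have repeats: L appearing twice and S appearing twice.
Dividing 8! = 40320 by 2!·2! = 4 for the repeated letters gives 10080.

10080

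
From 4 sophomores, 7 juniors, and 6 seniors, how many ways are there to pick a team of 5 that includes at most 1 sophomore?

Split by how many sophomores are chosen (0 through 1).
Sum: C(4,0)·C(13,5) + C(4,1)·C(13,4) = 1287 + 2860 = 4147.

4147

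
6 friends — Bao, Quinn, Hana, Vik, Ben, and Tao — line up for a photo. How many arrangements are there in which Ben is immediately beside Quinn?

240

Treat {Ben, Quinn} as a single unit. There are 5 units to order, and the pair itself can be ordered 2 ways.
So the count is 2·(5)! = 240.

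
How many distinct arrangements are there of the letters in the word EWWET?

EWWET has 5 letters with E appearing twice and W appearing twice.
Dividing 5! = 120 by 2!·2! = 4 for the repeated letters gives 30.

30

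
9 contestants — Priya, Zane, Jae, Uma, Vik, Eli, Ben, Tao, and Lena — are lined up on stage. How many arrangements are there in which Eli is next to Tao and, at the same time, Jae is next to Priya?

Treat {Eli,Tao} as one block (2 orders) and {Jae,Priya} as another (2 orders).
That leaves 7 units to arrange: 2 × 2 × 7! = 4 × 5040 = 20160.

20160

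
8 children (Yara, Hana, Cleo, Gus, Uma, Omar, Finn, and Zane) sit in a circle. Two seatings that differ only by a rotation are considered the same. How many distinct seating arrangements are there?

Around a circle, 8 distinct people have 8!/8 = (7)! = 5040 rotationally distinct seatings.

5040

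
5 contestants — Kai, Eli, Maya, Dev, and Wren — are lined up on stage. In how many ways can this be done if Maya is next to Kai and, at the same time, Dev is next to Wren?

Treat {Maya,Kai} as one block (2 orders) and {Dev,Wren} as another (2 orders).
That leaves 3 units to arrange: 2 × 2 × 3! = 4 × 6 = 24.

24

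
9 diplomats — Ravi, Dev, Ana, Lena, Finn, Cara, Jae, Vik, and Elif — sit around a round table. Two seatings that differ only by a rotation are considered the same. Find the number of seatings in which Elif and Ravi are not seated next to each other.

Without the restriction there are (8)! = 40320 seatings.
Those with Elif next to Ravi: fuse the pair into one unit and seat 8 units around a circle — 2·(7)! = 10080.
Subtracting, 40320 − 10080 = 30240.

30240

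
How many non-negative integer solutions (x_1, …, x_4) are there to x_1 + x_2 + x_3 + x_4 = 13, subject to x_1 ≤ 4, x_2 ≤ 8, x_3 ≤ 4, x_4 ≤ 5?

115

Without the upper bounds there are C(16,3) = 560 ways to split 13 among 4 variables.
Subtract solutions that violate a single cap (substitute x_i' = x_i − (cap_i+1)): x_1 ≥ 5 gives C(11,3) = 165; x_2 ≥ 9 gives C(7,3) = 35; x_3 ≥ 5 gives C(11,3) = 165; x_4 ≥ 6 gives C(10,3) = 120. Together 485.
Add back pairs where two caps are both exceeded: 0 + 20 + 10 + 0 + 0 + 10 = 40.
By inclusion–exclusion the count is 560 − 485 + 40 = 115.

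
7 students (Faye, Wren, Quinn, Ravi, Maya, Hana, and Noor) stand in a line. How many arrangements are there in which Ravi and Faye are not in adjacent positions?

3600

Of the 7! = 5040 arrangements, those with Ravi and Faye adjacent number 2 × 6! = 1440 (treat the pair as a block with 2 internal orders).
Complementary counting: 5040 − 1440 = 3600.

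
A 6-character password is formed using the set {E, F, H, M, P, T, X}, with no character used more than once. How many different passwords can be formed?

5040

Choose and order 6 of the 7 symbols: the first character has 7 options, the next 6, and so on down to 2.
That product is 7 × 6 × 5 × 4 × 3 × 2 = 5040.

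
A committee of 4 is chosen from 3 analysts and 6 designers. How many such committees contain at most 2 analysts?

120

Split by how many analysts are chosen (0 through 2).
Sum: C(3,0)·C(6,4) + C(3,1)·C(6,3) + C(3,2)·C(6,2) = 15 + 60 + 45 = 120.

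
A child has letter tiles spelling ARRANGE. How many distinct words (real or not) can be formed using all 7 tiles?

ARRANGE has 7 letters with A appearing twice and R appearing twice.
Dividing 7! = 5040 by 2!·2! = 4 for the repeated letters gives 1260.

1260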